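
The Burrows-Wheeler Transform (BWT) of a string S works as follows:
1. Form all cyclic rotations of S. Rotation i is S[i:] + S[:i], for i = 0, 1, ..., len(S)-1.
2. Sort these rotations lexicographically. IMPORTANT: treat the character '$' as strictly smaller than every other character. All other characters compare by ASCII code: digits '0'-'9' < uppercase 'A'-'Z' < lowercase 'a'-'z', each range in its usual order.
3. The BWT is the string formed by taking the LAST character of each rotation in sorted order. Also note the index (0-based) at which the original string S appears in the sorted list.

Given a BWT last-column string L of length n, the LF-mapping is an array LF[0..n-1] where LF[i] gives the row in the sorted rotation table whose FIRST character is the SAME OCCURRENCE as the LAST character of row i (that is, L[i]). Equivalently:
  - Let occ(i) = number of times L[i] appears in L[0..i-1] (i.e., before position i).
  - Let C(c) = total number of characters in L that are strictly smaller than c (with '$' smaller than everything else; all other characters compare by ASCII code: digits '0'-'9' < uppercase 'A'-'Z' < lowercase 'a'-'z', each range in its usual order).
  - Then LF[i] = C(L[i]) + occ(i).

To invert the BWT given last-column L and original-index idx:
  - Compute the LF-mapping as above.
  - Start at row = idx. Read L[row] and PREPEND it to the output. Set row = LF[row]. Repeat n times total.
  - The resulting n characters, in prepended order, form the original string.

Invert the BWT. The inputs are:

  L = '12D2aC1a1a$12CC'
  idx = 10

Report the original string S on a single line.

Answer: CaCa2a1D121C21$

Derivation:
LF mapping: 1 5 11 6 12 8 2 13 3 14 0 4 7 9 10
Walk LF starting at row 10, prepending L[row]:
  step 1: row=10, L[10]='$', prepend. Next row=LF[10]=0
  step 2: row=0, L[0]='1', prepend. Next row=LF[0]=1
  step 3: row=1, L[1]='2', prepend. Next row=LF[1]=5
  step 4: row=5, L[5]='C', prepend. Next row=LF[5]=8
  step 5: row=8, L[8]='1', prepend. Next row=LF[8]=3
  step 6: row=3, L[3]='2', prepend. Next row=LF[3]=6
  step 7: row=6, L[6]='1', prepend. Next row=LF[6]=2
  step 8: row=2, L[2]='D', prepend. Next row=LF[2]=11
  step 9: row=11, L[11]='1', prepend. Next row=LF[11]=4
  step 10: row=4, L[4]='a', prepend. Next row=LF[4]=12
  step 11: row=12, L[12]='2', prepend. Next row=LF[12]=7
  step 12: row=7, L[7]='a', prepend. Next row=LF[7]=13
  step 13: row=13, L[13]='C', prepend. Next row=LF[13]=9
  step 14: row=9, L[9]='a', prepend. Next row=LF[9]=14
  step 15: row=14, L[14]='C', prepend. Next row=LF[14]=10
Reversed output: CaCa2a1D121C21$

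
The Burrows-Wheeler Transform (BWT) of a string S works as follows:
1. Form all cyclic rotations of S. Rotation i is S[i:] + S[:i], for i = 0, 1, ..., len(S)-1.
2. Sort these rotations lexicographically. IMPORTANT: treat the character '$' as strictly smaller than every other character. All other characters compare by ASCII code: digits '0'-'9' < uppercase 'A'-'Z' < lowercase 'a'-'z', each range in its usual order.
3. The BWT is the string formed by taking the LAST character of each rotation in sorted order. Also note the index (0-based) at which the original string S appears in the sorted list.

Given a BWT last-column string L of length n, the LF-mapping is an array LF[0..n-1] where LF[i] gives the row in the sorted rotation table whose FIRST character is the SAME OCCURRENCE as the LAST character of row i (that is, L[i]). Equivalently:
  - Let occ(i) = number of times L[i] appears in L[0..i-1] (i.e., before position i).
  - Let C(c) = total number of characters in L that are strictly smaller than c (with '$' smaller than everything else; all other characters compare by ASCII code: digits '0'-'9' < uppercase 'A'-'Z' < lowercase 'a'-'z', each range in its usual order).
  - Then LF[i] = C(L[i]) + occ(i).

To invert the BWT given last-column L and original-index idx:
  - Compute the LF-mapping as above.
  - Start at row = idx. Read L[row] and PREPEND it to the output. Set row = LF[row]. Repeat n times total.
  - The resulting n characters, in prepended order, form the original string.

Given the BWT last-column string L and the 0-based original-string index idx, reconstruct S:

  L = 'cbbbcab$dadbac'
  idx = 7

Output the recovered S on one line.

Answer: bbadbcdcbabac$

Derivation:
LF mapping: 9 4 5 6 10 1 7 0 12 2 13 8 3 11
Walk LF starting at row 7, prepending L[row]:
  step 1: row=7, L[7]='$', prepend. Next row=LF[7]=0
  step 2: row=0, L[0]='c', prepend. Next row=LF[0]=9
  step 3: row=9, L[9]='a', prepend. Next row=LF[9]=2
  step 4: row=2, L[2]='b', prepend. Next row=LF[2]=5
  step 5: row=5, L[5]='a', prepend. Next row=LF[5]=1
  step 6: row=1, L[1]='b', prepend. Next row=LF[1]=4
  step 7: row=4, L[4]='c', prepend. Next row=LF[4]=10
  step 8: row=10, L[10]='d', prepend. Next row=LF[10]=13
  step 9: row=13, L[13]='c', prepend. Next row=LF[13]=11
  step 10: row=11, L[11]='b', prepend. Next row=LF[11]=8
  step 11: row=8, L[8]='d', prepend. Next row=LF[8]=12
  step 12: row=12, L[12]='a', prepend. Next row=LF[12]=3
  step 13: row=3, L[3]='b', prepend. Next row=LF[3]=6
  step 14: row=6, L[6]='b', prepend. Next row=LF[6]=7
Reversed output: bbadbcdcbabac$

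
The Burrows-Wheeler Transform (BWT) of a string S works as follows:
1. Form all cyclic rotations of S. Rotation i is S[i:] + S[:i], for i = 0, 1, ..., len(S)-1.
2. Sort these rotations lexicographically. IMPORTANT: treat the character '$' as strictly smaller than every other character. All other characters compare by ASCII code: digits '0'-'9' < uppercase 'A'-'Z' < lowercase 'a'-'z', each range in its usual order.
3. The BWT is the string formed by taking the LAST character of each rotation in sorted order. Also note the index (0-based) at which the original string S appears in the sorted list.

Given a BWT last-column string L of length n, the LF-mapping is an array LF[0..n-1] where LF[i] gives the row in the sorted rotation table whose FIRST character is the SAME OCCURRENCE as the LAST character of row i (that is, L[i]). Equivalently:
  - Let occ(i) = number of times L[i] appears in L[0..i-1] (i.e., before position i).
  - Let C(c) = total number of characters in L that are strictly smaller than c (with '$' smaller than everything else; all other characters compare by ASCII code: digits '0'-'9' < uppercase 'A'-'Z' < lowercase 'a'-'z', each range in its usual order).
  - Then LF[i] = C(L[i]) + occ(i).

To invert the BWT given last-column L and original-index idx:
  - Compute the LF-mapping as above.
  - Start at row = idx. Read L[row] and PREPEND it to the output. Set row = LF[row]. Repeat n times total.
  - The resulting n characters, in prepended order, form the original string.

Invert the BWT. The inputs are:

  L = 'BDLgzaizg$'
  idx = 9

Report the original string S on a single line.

Answer: zigzagLDB$

Derivation:
LF mapping: 1 2 3 5 8 4 7 9 6 0
Walk LF starting at row 9, prepending L[row]:
  step 1: row=9, L[9]='$', prepend. Next row=LF[9]=0
  step 2: row=0, L[0]='B', prepend. Next row=LF[0]=1
  step 3: row=1, L[1]='D', prepend. Next row=LF[1]=2
  step 4: row=2, L[2]='L', prepend. Next row=LF[2]=3
  step 5: row=3, L[3]='g', prepend. Next row=LF[3]=5
  step 6: row=5, L[5]='a', prepend. Next row=LF[5]=4
  step 7: row=4, L[4]='z', prepend. Next row=LF[4]=8
  step 8: row=8, L[8]='g', prepend. Next row=LF[8]=6
  step 9: row=6, L[6]='i', prepend. Next row=LF[6]=7
  step 10: row=7, L[7]='z', prepend. Next row=LF[7]=9
Reversed output: zigzagLDB$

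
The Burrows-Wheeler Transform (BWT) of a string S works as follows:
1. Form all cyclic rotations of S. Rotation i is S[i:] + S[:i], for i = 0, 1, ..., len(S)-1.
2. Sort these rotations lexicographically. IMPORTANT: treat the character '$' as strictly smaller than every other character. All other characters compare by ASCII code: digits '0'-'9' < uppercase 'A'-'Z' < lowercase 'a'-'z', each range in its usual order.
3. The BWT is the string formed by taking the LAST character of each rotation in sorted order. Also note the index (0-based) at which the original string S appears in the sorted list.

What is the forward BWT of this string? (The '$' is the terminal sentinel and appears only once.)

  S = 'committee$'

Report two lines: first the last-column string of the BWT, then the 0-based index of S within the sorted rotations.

Answer: e$etmmocti
1

Derivation:
All 10 rotations (rotation i = S[i:]+S[:i]):
  rot[0] = committee$
  rot[1] = ommittee$c
  rot[2] = mmittee$co
  rot[3] = mittee$com
  rot[4] = ittee$comm
  rot[5] = ttee$commi
  rot[6] = tee$commit
  rot[7] = ee$committ
  rot[8] = e$committe
  rot[9] = $committee
Sorted (with $ < everything):
  sorted[0] = $committee  (last char: 'e')
  sorted[1] = committee$  (last char: '$')
  sorted[2] = e$committe  (last char: 'e')
  sorted[3] = ee$committ  (last char: 't')
  sorted[4] = ittee$comm  (last char: 'm')
  sorted[5] = mittee$com  (last char: 'm')
  sorted[6] = mmittee$co  (last char: 'o')
  sorted[7] = ommittee$c  (last char: 'c')
  sorted[8] = tee$commit  (last char: 't')
  sorted[9] = ttee$commi  (last char: 'i')
Last column: e$etmmocti
Original string S is at sorted index 1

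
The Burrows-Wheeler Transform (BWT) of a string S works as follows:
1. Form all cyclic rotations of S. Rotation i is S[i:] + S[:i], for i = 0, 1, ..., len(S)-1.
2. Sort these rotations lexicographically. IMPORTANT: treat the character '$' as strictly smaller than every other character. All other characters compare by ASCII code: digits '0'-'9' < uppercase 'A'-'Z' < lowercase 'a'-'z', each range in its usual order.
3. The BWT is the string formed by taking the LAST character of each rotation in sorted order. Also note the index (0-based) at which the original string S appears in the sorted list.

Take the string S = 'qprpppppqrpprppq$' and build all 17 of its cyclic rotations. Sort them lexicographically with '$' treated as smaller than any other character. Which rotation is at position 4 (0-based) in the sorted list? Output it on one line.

Answer: ppq$qprpppppqrppr

Derivation:
All 17 rotations (rotation i = S[i:]+S[:i]):
  rot[0] = qprpppppqrpprppq$
  rot[1] = prpppppqrpprppq$q
  rot[2] = rpppppqrpprppq$qp
  rot[3] = pppppqrpprppq$qpr
  rot[4] = ppppqrpprppq$qprp
  rot[5] = pppqrpprppq$qprpp
  rot[6] = ppqrpprppq$qprppp
  rot[7] = pqrpprppq$qprpppp
  rot[8] = qrpprppq$qprppppp
  rot[9] = rpprppq$qprpppppq
  rot[10] = pprppq$qprpppppqr
  rot[11] = prppq$qprpppppqrp
  rot[12] = rppq$qprpppppqrpp
  rot[13] = ppq$qprpppppqrppr
  rot[14] = pq$qprpppppqrpprp
  rot[15] = q$qprpppppqrpprpp
  rot[16] = $qprpppppqrpprppq
Sorted (with $ < everything):
  sorted[0] = $qprpppppqrpprppq
  sorted[1] = pppppqrpprppq$qpr
  sorted[2] = ppppqrpprppq$qprp
  sorted[3] = pppqrpprppq$qprpp
  sorted[4] = ppq$qprpppppqrppr
  sorted[5] = ppqrpprppq$qprppp
  sorted[6] = pprppq$qprpppppqr
  sorted[7] = pq$qprpppppqrpprp
  sorted[8] = pqrpprppq$qprpppp
  sorted[9] = prpppppqrpprppq$q
  sorted[10] = prppq$qprpppppqrp
  sorted[11] = q$qprpppppqrpprpp
  sorted[12] = qprpppppqrpprppq$
  sorted[13] = qrpprppq$qprppppp
  sorted[14] = rpppppqrpprppq$qp
  sorted[15] = rppq$qprpppppqrpp
  sorted[16] = rpprppq$qprpppppq
sorted[4] = ppq$qprpppppqrppr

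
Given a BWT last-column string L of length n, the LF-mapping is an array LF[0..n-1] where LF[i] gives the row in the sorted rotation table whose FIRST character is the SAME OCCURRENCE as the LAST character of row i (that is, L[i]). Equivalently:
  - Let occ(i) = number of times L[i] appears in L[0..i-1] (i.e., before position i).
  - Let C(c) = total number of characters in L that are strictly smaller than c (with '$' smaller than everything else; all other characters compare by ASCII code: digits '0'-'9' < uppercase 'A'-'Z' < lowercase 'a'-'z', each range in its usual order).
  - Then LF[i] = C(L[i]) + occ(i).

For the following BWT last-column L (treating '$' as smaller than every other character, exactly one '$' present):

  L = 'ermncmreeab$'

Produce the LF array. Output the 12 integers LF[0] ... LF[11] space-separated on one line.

Answer: 4 10 7 9 3 8 11 5 6 1 2 0

Derivation:
Char counts: '$':1, 'a':1, 'b':1, 'c':1, 'e':3, 'm':2, 'n':1, 'r':2
C (first-col start): C('$')=0, C('a')=1, C('b')=2, C('c')=3, C('e')=4, C('m')=7, C('n')=9, C('r')=10
L[0]='e': occ=0, LF[0]=C('e')+0=4+0=4
L[1]='r': occ=0, LF[1]=C('r')+0=10+0=10
L[2]='m': occ=0, LF[2]=C('m')+0=7+0=7
L[3]='n': occ=0, LF[3]=C('n')+0=9+0=9
L[4]='c': occ=0, LF[4]=C('c')+0=3+0=3
L[5]='m': occ=1, LF[5]=C('m')+1=7+1=8
L[6]='r': occ=1, LF[6]=C('r')+1=10+1=11
L[7]='e': occ=1, LF[7]=C('e')+1=4+1=5
L[8]='e': occ=2, LF[8]=C('e')+2=4+2=6
L[9]='a': occ=0, LF[9]=C('a')+0=1+0=1
L[10]='b': occ=0, LF[10]=C('b')+0=2+0=2
L[11]='$': occ=0, LF[11]=C('$')+0=0+0=0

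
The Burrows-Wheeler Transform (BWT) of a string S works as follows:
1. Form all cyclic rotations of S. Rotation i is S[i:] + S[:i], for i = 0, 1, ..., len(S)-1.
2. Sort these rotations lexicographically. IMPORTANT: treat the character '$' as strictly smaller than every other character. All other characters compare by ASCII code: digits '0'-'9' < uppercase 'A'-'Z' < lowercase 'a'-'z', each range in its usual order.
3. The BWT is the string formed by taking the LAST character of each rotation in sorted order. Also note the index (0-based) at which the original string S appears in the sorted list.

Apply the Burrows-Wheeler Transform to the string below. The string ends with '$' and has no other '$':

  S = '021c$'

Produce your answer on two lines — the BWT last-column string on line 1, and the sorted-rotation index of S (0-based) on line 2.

All 5 rotations (rotation i = S[i:]+S[:i]):
  rot[0] = 021c$
  rot[1] = 21c$0
  rot[2] = 1c$02
  rot[3] = c$021
  rot[4] = $021c
Sorted (with $ < everything):
  sorted[0] = $021c  (last char: 'c')
  sorted[1] = 021c$  (last char: '$')
  sorted[2] = 1c$02  (last char: '2')
  sorted[3] = 21c$0  (last char: '0')
  sorted[4] = c$021  (last char: '1')
Last column: c$201
Original string S is at sorted index 1

Answer: c$201
1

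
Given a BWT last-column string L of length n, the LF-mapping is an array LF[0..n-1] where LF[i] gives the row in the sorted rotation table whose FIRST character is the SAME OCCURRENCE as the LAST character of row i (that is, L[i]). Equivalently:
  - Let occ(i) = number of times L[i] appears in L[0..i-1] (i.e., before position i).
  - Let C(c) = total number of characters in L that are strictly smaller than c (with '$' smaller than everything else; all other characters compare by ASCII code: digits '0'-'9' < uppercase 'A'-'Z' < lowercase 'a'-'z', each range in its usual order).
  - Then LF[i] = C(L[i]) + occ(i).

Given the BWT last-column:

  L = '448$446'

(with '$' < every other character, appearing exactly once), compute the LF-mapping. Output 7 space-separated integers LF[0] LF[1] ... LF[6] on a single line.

Answer: 1 2 6 0 3 4 5

Derivation:
Char counts: '$':1, '4':4, '6':1, '8':1
C (first-col start): C('$')=0, C('4')=1, C('6')=5, C('8')=6
L[0]='4': occ=0, LF[0]=C('4')+0=1+0=1
L[1]='4': occ=1, LF[1]=C('4')+1=1+1=2
L[2]='8': occ=0, LF[2]=C('8')+0=6+0=6
L[3]='$': occ=0, LF[3]=C('$')+0=0+0=0
L[4]='4': occ=2, LF[4]=C('4')+2=1+2=3
L[5]='4': occ=3, LF[5]=C('4')+3=1+3=4
L[6]='6': occ=0, LF[6]=C('6')+0=5+0=5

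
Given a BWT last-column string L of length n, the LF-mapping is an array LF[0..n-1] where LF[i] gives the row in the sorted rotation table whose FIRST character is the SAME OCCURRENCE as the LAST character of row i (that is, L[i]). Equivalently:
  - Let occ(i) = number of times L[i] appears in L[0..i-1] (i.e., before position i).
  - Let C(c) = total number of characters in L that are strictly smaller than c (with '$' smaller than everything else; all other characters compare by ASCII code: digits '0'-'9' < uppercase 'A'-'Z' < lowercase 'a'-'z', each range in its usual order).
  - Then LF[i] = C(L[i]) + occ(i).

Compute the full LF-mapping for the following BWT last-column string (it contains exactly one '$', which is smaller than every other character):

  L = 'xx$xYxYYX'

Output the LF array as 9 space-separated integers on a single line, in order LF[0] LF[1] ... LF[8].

Answer: 5 6 0 7 2 8 3 4 1

Derivation:
Char counts: '$':1, 'X':1, 'Y':3, 'x':4
C (first-col start): C('$')=0, C('X')=1, C('Y')=2, C('x')=5
L[0]='x': occ=0, LF[0]=C('x')+0=5+0=5
L[1]='x': occ=1, LF[1]=C('x')+1=5+1=6
L[2]='$': occ=0, LF[2]=C('$')+0=0+0=0
L[3]='x': occ=2, LF[3]=C('x')+2=5+2=7
L[4]='Y': occ=0, LF[4]=C('Y')+0=2+0=2
L[5]='x': occ=3, LF[5]=C('x')+3=5+3=8
L[6]='Y': occ=1, LF[6]=C('Y')+1=2+1=3
L[7]='Y': occ=2, LF[7]=C('Y')+2=2+2=4
L[8]='X': occ=0, LF[8]=C('X')+0=1+0=1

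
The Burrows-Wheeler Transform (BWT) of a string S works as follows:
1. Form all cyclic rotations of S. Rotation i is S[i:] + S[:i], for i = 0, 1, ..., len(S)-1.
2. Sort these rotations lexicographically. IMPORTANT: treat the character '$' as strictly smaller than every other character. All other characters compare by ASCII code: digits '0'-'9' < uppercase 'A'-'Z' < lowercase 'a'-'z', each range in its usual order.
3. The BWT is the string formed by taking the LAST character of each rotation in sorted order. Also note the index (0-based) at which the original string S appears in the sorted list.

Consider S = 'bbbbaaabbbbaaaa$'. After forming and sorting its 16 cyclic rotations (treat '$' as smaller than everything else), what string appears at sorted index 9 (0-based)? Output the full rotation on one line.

Answer: baaabbbbaaaa$bbb

Derivation:
All 16 rotations (rotation i = S[i:]+S[:i]):
  rot[0] = bbbbaaabbbbaaaa$
  rot[1] = bbbaaabbbbaaaa$b
  rot[2] = bbaaabbbbaaaa$bb
  rot[3] = baaabbbbaaaa$bbb
  rot[4] = aaabbbbaaaa$bbbb
  rot[5] = aabbbbaaaa$bbbba
  rot[6] = abbbbaaaa$bbbbaa
  rot[7] = bbbbaaaa$bbbbaaa
  rot[8] = bbbaaaa$bbbbaaab
  rot[9] = bbaaaa$bbbbaaabb
  rot[10] = baaaa$bbbbaaabbb
  rot[11] = aaaa$bbbbaaabbbb
  rot[12] = aaa$bbbbaaabbbba
  rot[13] = aa$bbbbaaabbbbaa
  rot[14] = a$bbbbaaabbbbaaa
  rot[15] = $bbbbaaabbbbaaaa
Sorted (with $ < everything):
  sorted[0] = $bbbbaaabbbbaaaa
  sorted[1] = a$bbbbaaabbbbaaa
  sorted[2] = aa$bbbbaaabbbbaa
  sorted[3] = aaa$bbbbaaabbbba
  sorted[4] = aaaa$bbbbaaabbbb
  sorted[5] = aaabbbbaaaa$bbbb
  sorted[6] = aabbbbaaaa$bbbba
  sorted[7] = abbbbaaaa$bbbbaa
  sorted[8] = baaaa$bbbbaaabbb
  sorted[9] = baaabbbbaaaa$bbb
  sorted[10] = bbaaaa$bbbbaaabb
  sorted[11] = bbaaabbbbaaaa$bb
  sorted[12] = bbbaaaa$bbbbaaab
  sorted[13] = bbbaaabbbbaaaa$b
  sorted[14] = bbbbaaaa$bbbbaaa
  sorted[15] = bbbbaaabbbbaaaa$
sorted[9] = baaabbbbaaaa$bbb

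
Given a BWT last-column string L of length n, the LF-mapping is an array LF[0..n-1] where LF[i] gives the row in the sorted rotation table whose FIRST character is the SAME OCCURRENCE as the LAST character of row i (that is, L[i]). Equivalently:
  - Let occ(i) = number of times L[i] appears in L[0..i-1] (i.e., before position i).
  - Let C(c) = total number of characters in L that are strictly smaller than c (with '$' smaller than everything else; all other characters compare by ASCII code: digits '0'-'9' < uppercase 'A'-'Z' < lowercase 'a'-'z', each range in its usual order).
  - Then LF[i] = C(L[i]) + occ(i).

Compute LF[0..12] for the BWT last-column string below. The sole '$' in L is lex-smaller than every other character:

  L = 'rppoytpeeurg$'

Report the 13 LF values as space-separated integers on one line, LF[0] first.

Char counts: '$':1, 'e':2, 'g':1, 'o':1, 'p':3, 'r':2, 't':1, 'u':1, 'y':1
C (first-col start): C('$')=0, C('e')=1, C('g')=3, C('o')=4, C('p')=5, C('r')=8, C('t')=10, C('u')=11, C('y')=12
L[0]='r': occ=0, LF[0]=C('r')+0=8+0=8
L[1]='p': occ=0, LF[1]=C('p')+0=5+0=5
L[2]='p': occ=1, LF[2]=C('p')+1=5+1=6
L[3]='o': occ=0, LF[3]=C('o')+0=4+0=4
L[4]='y': occ=0, LF[4]=C('y')+0=12+0=12
L[5]='t': occ=0, LF[5]=C('t')+0=10+0=10
L[6]='p': occ=2, LF[6]=C('p')+2=5+2=7
L[7]='e': occ=0, LF[7]=C('e')+0=1+0=1
L[8]='e': occ=1, LF[8]=C('e')+1=1+1=2
L[9]='u': occ=0, LF[9]=C('u')+0=11+0=11
L[10]='r': occ=1, LF[10]=C('r')+1=8+1=9
L[11]='g': occ=0, LF[11]=C('g')+0=3+0=3
L[12]='$': occ=0, LF[12]=C('$')+0=0+0=0

Answer: 8 5 6 4 12 10 7 1 2 11 9 3 0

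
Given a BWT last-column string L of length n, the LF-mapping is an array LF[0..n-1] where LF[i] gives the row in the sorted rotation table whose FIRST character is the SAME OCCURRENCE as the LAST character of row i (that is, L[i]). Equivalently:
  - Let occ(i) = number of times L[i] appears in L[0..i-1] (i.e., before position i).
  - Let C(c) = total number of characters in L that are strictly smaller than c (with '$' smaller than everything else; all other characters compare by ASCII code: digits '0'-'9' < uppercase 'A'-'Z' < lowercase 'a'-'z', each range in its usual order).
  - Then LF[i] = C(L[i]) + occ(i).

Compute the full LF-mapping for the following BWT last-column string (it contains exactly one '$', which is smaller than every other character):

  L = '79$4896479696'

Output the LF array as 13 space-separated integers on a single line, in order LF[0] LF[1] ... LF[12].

Char counts: '$':1, '4':2, '6':3, '7':2, '8':1, '9':4
C (first-col start): C('$')=0, C('4')=1, C('6')=3, C('7')=6, C('8')=8, C('9')=9
L[0]='7': occ=0, LF[0]=C('7')+0=6+0=6
L[1]='9': occ=0, LF[1]=C('9')+0=9+0=9
L[2]='$': occ=0, LF[2]=C('$')+0=0+0=0
L[3]='4': occ=0, LF[3]=C('4')+0=1+0=1
L[4]='8': occ=0, LF[4]=C('8')+0=8+0=8
L[5]='9': occ=1, LF[5]=C('9')+1=9+1=10
L[6]='6': occ=0, LF[6]=C('6')+0=3+0=3
L[7]='4': occ=1, LF[7]=C('4')+1=1+1=2
L[8]='7': occ=1, LF[8]=C('7')+1=6+1=7
L[9]='9': occ=2, LF[9]=C('9')+2=9+2=11
L[10]='6': occ=1, LF[10]=C('6')+1=3+1=4
L[11]='9': occ=3, LF[11]=C('9')+3=9+3=12
L[12]='6': occ=2, LF[12]=C('6')+2=3+2=5

Answer: 6 9 0 1 8 10 3 2 7 11 4 12 5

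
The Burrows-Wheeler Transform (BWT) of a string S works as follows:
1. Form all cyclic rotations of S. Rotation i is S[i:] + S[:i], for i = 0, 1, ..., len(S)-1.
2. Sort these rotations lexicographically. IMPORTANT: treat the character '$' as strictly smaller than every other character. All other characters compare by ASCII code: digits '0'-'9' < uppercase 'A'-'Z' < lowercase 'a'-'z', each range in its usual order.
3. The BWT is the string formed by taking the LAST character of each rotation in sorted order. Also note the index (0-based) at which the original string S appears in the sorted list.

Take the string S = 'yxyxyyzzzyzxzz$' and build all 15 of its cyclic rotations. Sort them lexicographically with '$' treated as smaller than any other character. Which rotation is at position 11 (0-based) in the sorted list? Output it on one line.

All 15 rotations (rotation i = S[i:]+S[:i]):
  rot[0] = yxyxyyzzzyzxzz$
  rot[1] = xyxyyzzzyzxzz$y
  rot[2] = yxyyzzzyzxzz$yx
  rot[3] = xyyzzzyzxzz$yxy
  rot[4] = yyzzzyzxzz$yxyx
  rot[5] = yzzzyzxzz$yxyxy
  rot[6] = zzzyzxzz$yxyxyy
  rot[7] = zzyzxzz$yxyxyyz
  rot[8] = zyzxzz$yxyxyyzz
  rot[9] = yzxzz$yxyxyyzzz
  rot[10] = zxzz$yxyxyyzzzy
  rot[11] = xzz$yxyxyyzzzyz
  rot[12] = zz$yxyxyyzzzyzx
  rot[13] = z$yxyxyyzzzyzxz
  rot[14] = $yxyxyyzzzyzxzz
Sorted (with $ < everything):
  sorted[0] = $yxyxyyzzzyzxzz
  sorted[1] = xyxyyzzzyzxzz$y
  sorted[2] = xyyzzzyzxzz$yxy
  sorted[3] = xzz$yxyxyyzzzyz
  sorted[4] = yxyxyyzzzyzxzz$
  sorted[5] = yxyyzzzyzxzz$yx
  sorted[6] = yyzzzyzxzz$yxyx
  sorted[7] = yzxzz$yxyxyyzzz
  sorted[8] = yzzzyzxzz$yxyxy
  sorted[9] = z$yxyxyyzzzyzxz
  sorted[10] = zxzz$yxyxyyzzzy
  sorted[11] = zyzxzz$yxyxyyzz
  sorted[12] = zz$yxyxyyzzzyzx
  sorted[13] = zzyzxzz$yxyxyyz
  sorted[14] = zzzyzxzz$yxyxyy
sorted[11] = zyzxzz$yxyxyyzz

Answer: zyzxzz$yxyxyyzz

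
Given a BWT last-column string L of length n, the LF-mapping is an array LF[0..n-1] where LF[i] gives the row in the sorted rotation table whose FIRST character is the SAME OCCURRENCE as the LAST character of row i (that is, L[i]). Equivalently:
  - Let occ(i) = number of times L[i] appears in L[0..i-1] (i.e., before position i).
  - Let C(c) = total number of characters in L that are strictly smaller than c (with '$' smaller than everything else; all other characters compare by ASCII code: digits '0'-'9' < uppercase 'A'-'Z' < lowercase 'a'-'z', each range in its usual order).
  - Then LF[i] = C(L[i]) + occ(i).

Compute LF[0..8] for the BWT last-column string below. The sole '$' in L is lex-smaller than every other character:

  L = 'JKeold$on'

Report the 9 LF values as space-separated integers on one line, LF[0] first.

Char counts: '$':1, 'J':1, 'K':1, 'd':1, 'e':1, 'l':1, 'n':1, 'o':2
C (first-col start): C('$')=0, C('J')=1, C('K')=2, C('d')=3, C('e')=4, C('l')=5, C('n')=6, C('o')=7
L[0]='J': occ=0, LF[0]=C('J')+0=1+0=1
L[1]='K': occ=0, LF[1]=C('K')+0=2+0=2
L[2]='e': occ=0, LF[2]=C('e')+0=4+0=4
L[3]='o': occ=0, LF[3]=C('o')+0=7+0=7
L[4]='l': occ=0, LF[4]=C('l')+0=5+0=5
L[5]='d': occ=0, LF[5]=C('d')+0=3+0=3
L[6]='$': occ=0, LF[6]=C('$')+0=0+0=0
L[7]='o': occ=1, LF[7]=C('o')+1=7+1=8
L[8]='n': occ=0, LF[8]=C('n')+0=6+0=6

Answer: 1 2 4 7 5 3 0 8 6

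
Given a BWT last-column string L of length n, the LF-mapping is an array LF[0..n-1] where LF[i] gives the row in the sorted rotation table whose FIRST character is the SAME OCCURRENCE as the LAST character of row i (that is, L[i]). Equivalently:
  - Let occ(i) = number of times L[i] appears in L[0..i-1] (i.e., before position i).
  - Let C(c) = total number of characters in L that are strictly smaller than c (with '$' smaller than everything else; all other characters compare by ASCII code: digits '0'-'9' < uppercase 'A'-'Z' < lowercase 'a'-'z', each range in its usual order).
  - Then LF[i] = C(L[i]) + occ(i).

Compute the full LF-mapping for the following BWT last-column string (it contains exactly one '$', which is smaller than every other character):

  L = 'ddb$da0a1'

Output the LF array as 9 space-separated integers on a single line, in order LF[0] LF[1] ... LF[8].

Char counts: '$':1, '0':1, '1':1, 'a':2, 'b':1, 'd':3
C (first-col start): C('$')=0, C('0')=1, C('1')=2, C('a')=3, C('b')=5, C('d')=6
L[0]='d': occ=0, LF[0]=C('d')+0=6+0=6
L[1]='d': occ=1, LF[1]=C('d')+1=6+1=7
L[2]='b': occ=0, LF[2]=C('b')+0=5+0=5
L[3]='$': occ=0, LF[3]=C('$')+0=0+0=0
L[4]='d': occ=2, LF[4]=C('d')+2=6+2=8
L[5]='a': occ=0, LF[5]=C('a')+0=3+0=3
L[6]='0': occ=0, LF[6]=C('0')+0=1+0=1
L[7]='a': occ=1, LF[7]=C('a')+1=3+1=4
L[8]='1': occ=0, LF[8]=C('1')+0=2+0=2

Answer: 6 7 5 0 8 3 1 4 2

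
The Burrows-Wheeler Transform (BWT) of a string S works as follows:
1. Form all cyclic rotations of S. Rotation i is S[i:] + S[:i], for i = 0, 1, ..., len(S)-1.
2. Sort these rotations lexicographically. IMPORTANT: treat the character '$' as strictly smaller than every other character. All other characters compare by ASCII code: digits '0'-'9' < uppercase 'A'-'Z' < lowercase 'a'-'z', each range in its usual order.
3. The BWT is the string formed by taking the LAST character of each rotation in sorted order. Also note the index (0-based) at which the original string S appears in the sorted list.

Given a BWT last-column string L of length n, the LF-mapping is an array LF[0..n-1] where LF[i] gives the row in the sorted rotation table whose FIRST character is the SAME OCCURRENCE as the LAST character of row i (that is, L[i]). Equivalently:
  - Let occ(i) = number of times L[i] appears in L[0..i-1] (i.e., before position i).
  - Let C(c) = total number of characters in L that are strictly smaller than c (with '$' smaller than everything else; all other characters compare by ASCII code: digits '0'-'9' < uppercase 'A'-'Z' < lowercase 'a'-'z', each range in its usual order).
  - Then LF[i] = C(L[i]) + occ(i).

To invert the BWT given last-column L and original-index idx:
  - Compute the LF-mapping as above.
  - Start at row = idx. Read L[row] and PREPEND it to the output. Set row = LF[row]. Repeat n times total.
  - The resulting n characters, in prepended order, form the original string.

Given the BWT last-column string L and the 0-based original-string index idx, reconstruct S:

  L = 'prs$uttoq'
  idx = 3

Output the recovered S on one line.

Answer: qurottsp$

Derivation:
LF mapping: 2 4 5 0 8 6 7 1 3
Walk LF starting at row 3, prepending L[row]:
  step 1: row=3, L[3]='$', prepend. Next row=LF[3]=0
  step 2: row=0, L[0]='p', prepend. Next row=LF[0]=2
  step 3: row=2, L[2]='s', prepend. Next row=LF[2]=5
  step 4: row=5, L[5]='t', prepend. Next row=LF[5]=6
  step 5: row=6, L[6]='t', prepend. Next row=LF[6]=7
  step 6: row=7, L[7]='o', prepend. Next row=LF[7]=1
  step 7: row=1, L[1]='r', prepend. Next row=LF[1]=4
  step 8: row=4, L[4]='u', prepend. Next row=LF[4]=8
  step 9: row=8, L[8]='q', prepend. Next row=LF[8]=3
Reversed output: qurottsp$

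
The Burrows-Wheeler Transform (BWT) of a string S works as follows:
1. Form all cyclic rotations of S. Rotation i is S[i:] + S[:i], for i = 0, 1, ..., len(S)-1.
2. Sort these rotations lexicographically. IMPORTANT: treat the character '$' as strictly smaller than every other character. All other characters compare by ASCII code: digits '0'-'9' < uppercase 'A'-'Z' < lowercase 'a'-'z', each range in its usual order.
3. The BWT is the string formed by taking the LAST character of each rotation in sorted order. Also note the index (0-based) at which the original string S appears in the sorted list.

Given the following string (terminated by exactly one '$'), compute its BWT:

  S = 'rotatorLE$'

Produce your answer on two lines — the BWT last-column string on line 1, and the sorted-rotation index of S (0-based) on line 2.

All 10 rotations (rotation i = S[i:]+S[:i]):
  rot[0] = rotatorLE$
  rot[1] = otatorLE$r
  rot[2] = tatorLE$ro
  rot[3] = atorLE$rot
  rot[4] = torLE$rota
  rot[5] = orLE$rotat
  rot[6] = rLE$rotato
  rot[7] = LE$rotator
  rot[8] = E$rotatorL
  rot[9] = $rotatorLE
Sorted (with $ < everything):
  sorted[0] = $rotatorLE  (last char: 'E')
  sorted[1] = E$rotatorL  (last char: 'L')
  sorted[2] = LE$rotator  (last char: 'r')
  sorted[3] = atorLE$rot  (last char: 't')
  sorted[4] = orLE$rotat  (last char: 't')
  sorted[5] = otatorLE$r  (last char: 'r')
  sorted[6] = rLE$rotato  (last char: 'o')
  sorted[7] = rotatorLE$  (last char: '$')
  sorted[8] = tatorLE$ro  (last char: 'o')
  sorted[9] = torLE$rota  (last char: 'a')
Last column: ELrttro$oa
Original string S is at sorted index 7

Answer: ELrttro$oa
7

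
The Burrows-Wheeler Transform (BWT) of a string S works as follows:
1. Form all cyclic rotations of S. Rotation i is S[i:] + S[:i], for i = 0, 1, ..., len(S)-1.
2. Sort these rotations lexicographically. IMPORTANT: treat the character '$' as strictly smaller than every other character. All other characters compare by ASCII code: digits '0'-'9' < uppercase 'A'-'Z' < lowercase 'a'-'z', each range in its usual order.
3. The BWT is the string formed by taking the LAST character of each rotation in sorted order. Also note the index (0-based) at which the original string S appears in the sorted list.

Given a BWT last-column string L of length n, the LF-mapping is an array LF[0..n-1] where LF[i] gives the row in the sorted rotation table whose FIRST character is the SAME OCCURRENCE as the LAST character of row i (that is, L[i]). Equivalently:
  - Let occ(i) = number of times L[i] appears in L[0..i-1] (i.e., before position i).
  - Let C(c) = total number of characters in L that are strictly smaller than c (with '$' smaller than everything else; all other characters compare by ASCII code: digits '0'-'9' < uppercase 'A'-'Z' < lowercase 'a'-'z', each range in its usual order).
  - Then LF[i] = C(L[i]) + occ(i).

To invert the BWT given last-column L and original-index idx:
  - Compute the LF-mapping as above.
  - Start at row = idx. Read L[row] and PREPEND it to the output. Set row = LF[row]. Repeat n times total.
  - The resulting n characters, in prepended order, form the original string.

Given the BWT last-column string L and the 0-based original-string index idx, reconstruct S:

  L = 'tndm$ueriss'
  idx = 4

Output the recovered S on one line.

Answer: misunderst$

Derivation:
LF mapping: 9 5 1 4 0 10 2 6 3 7 8
Walk LF starting at row 4, prepending L[row]:
  step 1: row=4, L[4]='$', prepend. Next row=LF[4]=0
  step 2: row=0, L[0]='t', prepend. Next row=LF[0]=9
  step 3: row=9, L[9]='s', prepend. Next row=LF[9]=7
  step 4: row=7, L[7]='r', prepend. Next row=LF[7]=6
  step 5: row=6, L[6]='e', prepend. Next row=LF[6]=2
  step 6: row=2, L[2]='d', prepend. Next row=LF[2]=1
  step 7: row=1, L[1]='n', prepend. Next row=LF[1]=5
  step 8: row=5, L[5]='u', prepend. Next row=LF[5]=10
  step 9: row=10, L[10]='s', prepend. Next row=LF[10]=8
  step 10: row=8, L[8]='i', prepend. Next row=LF[8]=3
  step 11: row=3, L[3]='m', prepend. Next row=LF[3]=4
Reversed output: misunderst$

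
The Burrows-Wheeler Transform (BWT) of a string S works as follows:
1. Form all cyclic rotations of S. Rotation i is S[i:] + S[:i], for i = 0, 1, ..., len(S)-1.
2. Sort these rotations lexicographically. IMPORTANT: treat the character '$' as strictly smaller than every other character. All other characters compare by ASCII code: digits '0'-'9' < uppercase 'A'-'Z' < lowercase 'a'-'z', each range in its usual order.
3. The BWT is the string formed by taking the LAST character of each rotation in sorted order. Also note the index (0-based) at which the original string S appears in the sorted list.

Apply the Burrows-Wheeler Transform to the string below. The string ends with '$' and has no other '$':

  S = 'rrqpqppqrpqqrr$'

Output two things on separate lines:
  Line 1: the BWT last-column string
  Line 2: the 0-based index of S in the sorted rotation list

Answer: rqqrpprppqrqrq$
14

Derivation:
All 15 rotations (rotation i = S[i:]+S[:i]):
  rot[0] = rrqpqppqrpqqrr$
  rot[1] = rqpqppqrpqqrr$r
  rot[2] = qpqppqrpqqrr$rr
  rot[3] = pqppqrpqqrr$rrq
  rot[4] = qppqrpqqrr$rrqp
  rot[5] = ppqrpqqrr$rrqpq
  rot[6] = pqrpqqrr$rrqpqp
  rot[7] = qrpqqrr$rrqpqpp
  rot[8] = rpqqrr$rrqpqppq
  rot[9] = pqqrr$rrqpqppqr
  rot[10] = qqrr$rrqpqppqrp
  rot[11] = qrr$rrqpqppqrpq
  rot[12] = rr$rrqpqppqrpqq
  rot[13] = r$rrqpqppqrpqqr
  rot[14] = $rrqpqppqrpqqrr
Sorted (with $ < everything):
  sorted[0] = $rrqpqppqrpqqrr  (last char: 'r')
  sorted[1] = ppqrpqqrr$rrqpq  (last char: 'q')
  sorted[2] = pqppqrpqqrr$rrq  (last char: 'q')
  sorted[3] = pqqrr$rrqpqppqr  (last char: 'r')
  sorted[4] = pqrpqqrr$rrqpqp  (last char: 'p')
  sorted[5] = qppqrpqqrr$rrqp  (last char: 'p')
  sorted[6] = qpqppqrpqqrr$rr  (last char: 'r')
  sorted[7] = qqrr$rrqpqppqrp  (last char: 'p')
  sorted[8] = qrpqqrr$rrqpqpp  (last char: 'p')
  sorted[9] = qrr$rrqpqppqrpq  (last char: 'q')
  sorted[10] = r$rrqpqppqrpqqr  (last char: 'r')
  sorted[11] = rpqqrr$rrqpqppq  (last char: 'q')
  sorted[12] = rqpqppqrpqqrr$r  (last char: 'r')
  sorted[13] = rr$rrqpqppqrpqq  (last char: 'q')
  sorted[14] = rrqpqppqrpqqrr$  (last char: '$')
Last column: rqqrpprppqrqrq$
Original string S is at sorted index 14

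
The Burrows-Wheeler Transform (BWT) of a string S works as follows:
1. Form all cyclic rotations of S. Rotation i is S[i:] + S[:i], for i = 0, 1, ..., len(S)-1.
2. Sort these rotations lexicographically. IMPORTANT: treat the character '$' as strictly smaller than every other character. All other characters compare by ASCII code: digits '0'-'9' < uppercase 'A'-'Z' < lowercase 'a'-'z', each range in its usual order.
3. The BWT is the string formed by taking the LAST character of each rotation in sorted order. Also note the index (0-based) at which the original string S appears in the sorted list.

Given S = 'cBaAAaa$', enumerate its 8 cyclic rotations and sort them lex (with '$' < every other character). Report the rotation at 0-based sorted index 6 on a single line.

Answer: aa$cBaAA

Derivation:
All 8 rotations (rotation i = S[i:]+S[:i]):
  rot[0] = cBaAAaa$
  rot[1] = BaAAaa$c
  rot[2] = aAAaa$cB
  rot[3] = AAaa$cBa
  rot[4] = Aaa$cBaA
  rot[5] = aa$cBaAA
  rot[6] = a$cBaAAa
  rot[7] = $cBaAAaa
Sorted (with $ < everything):
  sorted[0] = $cBaAAaa
  sorted[1] = AAaa$cBa
  sorted[2] = Aaa$cBaA
  sorted[3] = BaAAaa$c
  sorted[4] = a$cBaAAa
  sorted[5] = aAAaa$cB
  sorted[6] = aa$cBaAA
  sorted[7] = cBaAAaa$
sorted[6] = aa$cBaAA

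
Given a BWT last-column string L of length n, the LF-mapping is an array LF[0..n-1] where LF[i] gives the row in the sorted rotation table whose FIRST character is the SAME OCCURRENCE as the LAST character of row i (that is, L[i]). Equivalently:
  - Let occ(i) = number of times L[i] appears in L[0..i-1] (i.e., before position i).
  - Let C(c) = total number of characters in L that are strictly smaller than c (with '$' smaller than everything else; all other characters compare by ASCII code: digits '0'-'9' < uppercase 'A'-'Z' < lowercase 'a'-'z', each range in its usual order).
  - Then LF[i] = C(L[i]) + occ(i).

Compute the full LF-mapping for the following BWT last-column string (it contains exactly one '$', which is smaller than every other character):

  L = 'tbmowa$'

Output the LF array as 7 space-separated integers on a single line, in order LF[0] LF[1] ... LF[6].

Answer: 5 2 3 4 6 1 0

Derivation:
Char counts: '$':1, 'a':1, 'b':1, 'm':1, 'o':1, 't':1, 'w':1
C (first-col start): C('$')=0, C('a')=1, C('b')=2, C('m')=3, C('o')=4, C('t')=5, C('w')=6
L[0]='t': occ=0, LF[0]=C('t')+0=5+0=5
L[1]='b': occ=0, LF[1]=C('b')+0=2+0=2
L[2]='m': occ=0, LF[2]=C('m')+0=3+0=3
L[3]='o': occ=0, LF[3]=C('o')+0=4+0=4
L[4]='w': occ=0, LF[4]=C('w')+0=6+0=6
L[5]='a': occ=0, LF[5]=C('a')+0=1+0=1
L[6]='$': occ=0, LF[6]=C('$')+0=0+0=0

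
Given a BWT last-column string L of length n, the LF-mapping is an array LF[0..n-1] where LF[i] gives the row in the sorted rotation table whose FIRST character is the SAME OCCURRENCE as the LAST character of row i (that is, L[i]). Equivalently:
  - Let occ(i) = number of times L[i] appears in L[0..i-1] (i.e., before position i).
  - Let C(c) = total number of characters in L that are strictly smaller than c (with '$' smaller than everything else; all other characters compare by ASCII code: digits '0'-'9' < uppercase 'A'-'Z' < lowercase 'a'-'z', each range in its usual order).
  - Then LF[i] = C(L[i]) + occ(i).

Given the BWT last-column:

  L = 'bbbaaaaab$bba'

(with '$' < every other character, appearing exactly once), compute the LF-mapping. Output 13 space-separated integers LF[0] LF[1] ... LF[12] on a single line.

Answer: 7 8 9 1 2 3 4 5 10 0 11 12 6

Derivation:
Char counts: '$':1, 'a':6, 'b':6
C (first-col start): C('$')=0, C('a')=1, C('b')=7
L[0]='b': occ=0, LF[0]=C('b')+0=7+0=7
L[1]='b': occ=1, LF[1]=C('b')+1=7+1=8
L[2]='b': occ=2, LF[2]=C('b')+2=7+2=9
L[3]='a': occ=0, LF[3]=C('a')+0=1+0=1
L[4]='a': occ=1, LF[4]=C('a')+1=1+1=2
L[5]='a': occ=2, LF[5]=C('a')+2=1+2=3
L[6]='a': occ=3, LF[6]=C('a')+3=1+3=4
L[7]='a': occ=4, LF[7]=C('a')+4=1+4=5
L[8]='b': occ=3, LF[8]=C('b')+3=7+3=10
L[9]='$': occ=0, LF[9]=C('$')+0=0+0=0
L[10]='b': occ=4, LF[10]=C('b')+4=7+4=11
L[11]='b': occ=5, LF[11]=C('b')+5=7+5=12
L[12]='a': occ=5, LF[12]=C('a')+5=1+5=6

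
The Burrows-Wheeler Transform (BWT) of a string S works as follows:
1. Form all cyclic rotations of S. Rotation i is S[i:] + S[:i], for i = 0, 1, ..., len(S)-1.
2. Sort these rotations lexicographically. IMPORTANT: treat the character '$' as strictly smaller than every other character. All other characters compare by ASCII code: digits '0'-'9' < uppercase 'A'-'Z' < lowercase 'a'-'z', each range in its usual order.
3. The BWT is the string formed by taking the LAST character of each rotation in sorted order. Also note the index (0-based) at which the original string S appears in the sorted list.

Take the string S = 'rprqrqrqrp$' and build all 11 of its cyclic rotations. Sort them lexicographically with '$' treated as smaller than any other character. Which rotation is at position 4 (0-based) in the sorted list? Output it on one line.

All 11 rotations (rotation i = S[i:]+S[:i]):
  rot[0] = rprqrqrqrp$
  rot[1] = prqrqrqrp$r
  rot[2] = rqrqrqrp$rp
  rot[3] = qrqrqrp$rpr
  rot[4] = rqrqrp$rprq
  rot[5] = qrqrp$rprqr
  rot[6] = rqrp$rprqrq
  rot[7] = qrp$rprqrqr
  rot[8] = rp$rprqrqrq
  rot[9] = p$rprqrqrqr
  rot[10] = $rprqrqrqrp
Sorted (with $ < everything):
  sorted[0] = $rprqrqrqrp
  sorted[1] = p$rprqrqrqr
  sorted[2] = prqrqrqrp$r
  sorted[3] = qrp$rprqrqr
  sorted[4] = qrqrp$rprqr
  sorted[5] = qrqrqrp$rpr
  sorted[6] = rp$rprqrqrq
  sorted[7] = rprqrqrqrp$
  sorted[8] = rqrp$rprqrq
  sorted[9] = rqrqrp$rprq
  sorted[10] = rqrqrqrp$rp
sorted[4] = qrqrp$rprqr

Answer: qrqrp$rprqr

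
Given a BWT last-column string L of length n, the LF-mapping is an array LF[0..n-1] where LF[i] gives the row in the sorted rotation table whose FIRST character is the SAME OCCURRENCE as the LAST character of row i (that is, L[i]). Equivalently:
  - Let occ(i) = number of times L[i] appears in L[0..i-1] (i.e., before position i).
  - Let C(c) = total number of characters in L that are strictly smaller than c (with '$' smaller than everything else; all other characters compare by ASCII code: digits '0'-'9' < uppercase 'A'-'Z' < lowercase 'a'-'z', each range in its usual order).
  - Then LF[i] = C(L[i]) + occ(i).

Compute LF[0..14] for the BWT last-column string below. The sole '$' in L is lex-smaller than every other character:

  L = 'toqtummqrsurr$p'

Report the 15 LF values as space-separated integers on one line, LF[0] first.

Answer: 11 3 5 12 13 1 2 6 7 10 14 8 9 0 4

Derivation:
Char counts: '$':1, 'm':2, 'o':1, 'p':1, 'q':2, 'r':3, 's':1, 't':2, 'u':2
C (first-col start): C('$')=0, C('m')=1, C('o')=3, C('p')=4, C('q')=5, C('r')=7, C('s')=10, C('t')=11, C('u')=13
L[0]='t': occ=0, LF[0]=C('t')+0=11+0=11
L[1]='o': occ=0, LF[1]=C('o')+0=3+0=3
L[2]='q': occ=0, LF[2]=C('q')+0=5+0=5
L[3]='t': occ=1, LF[3]=C('t')+1=11+1=12
L[4]='u': occ=0, LF[4]=C('u')+0=13+0=13
L[5]='m': occ=0, LF[5]=C('m')+0=1+0=1
L[6]='m': occ=1, LF[6]=C('m')+1=1+1=2
L[7]='q': occ=1, LF[7]=C('q')+1=5+1=6
L[8]='r': occ=0, LF[8]=C('r')+0=7+0=7
L[9]='s': occ=0, LF[9]=C('s')+0=10+0=10
L[10]='u': occ=1, LF[10]=C('u')+1=13+1=14
L[11]='r': occ=1, LF[11]=C('r')+1=7+1=8
L[12]='r': occ=2, LF[12]=C('r')+2=7+2=9
L[13]='$': occ=0, LF[13]=C('$')+0=0+0=0
L[14]='p': occ=0, LF[14]=C('p')+0=4+0=4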